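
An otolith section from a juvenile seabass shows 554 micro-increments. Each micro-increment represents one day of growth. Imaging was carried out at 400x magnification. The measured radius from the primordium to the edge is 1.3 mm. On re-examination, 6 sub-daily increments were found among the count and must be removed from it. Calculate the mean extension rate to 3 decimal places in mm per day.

0.002 mm per day

Correcting the raw count gives 554 − 6 = 548 true micro-increments.
Extension rate ≈ 1.3 / 548 = 0.002 mm per day.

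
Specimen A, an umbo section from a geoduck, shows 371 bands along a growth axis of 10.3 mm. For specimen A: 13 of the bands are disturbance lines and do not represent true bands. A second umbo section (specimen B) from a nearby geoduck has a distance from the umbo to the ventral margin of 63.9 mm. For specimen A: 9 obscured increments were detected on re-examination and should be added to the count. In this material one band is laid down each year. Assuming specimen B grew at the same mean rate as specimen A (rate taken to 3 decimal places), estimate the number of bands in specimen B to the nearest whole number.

2282 bands

Specimen A: correcting the raw count gives 371 − 13 + 9 = 367 true bands.
A: Extension rate ≈ 10.3 / 367 = 0.028 mm/year.
B spans 63.9 / 0.028 = 2282.14 years ≈ 2282 bands.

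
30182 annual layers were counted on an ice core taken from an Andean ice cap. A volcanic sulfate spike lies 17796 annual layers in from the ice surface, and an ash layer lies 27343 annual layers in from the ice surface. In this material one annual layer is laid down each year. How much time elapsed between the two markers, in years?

9547 years

Separation: 27343 − 17796 = 9547 annual layers.
That is 9547 years at one annual layer per year.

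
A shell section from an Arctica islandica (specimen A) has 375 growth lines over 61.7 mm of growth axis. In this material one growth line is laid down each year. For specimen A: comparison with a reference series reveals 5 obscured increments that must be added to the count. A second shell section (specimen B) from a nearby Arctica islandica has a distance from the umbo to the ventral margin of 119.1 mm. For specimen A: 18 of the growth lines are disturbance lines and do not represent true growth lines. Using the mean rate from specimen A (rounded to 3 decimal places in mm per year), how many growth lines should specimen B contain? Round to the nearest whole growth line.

Specimen A: true growth line count = 375 − 18 + 5 = 362.
A: Extension rate ≈ 61.7 / 362 = 0.170 mm/year.
B spans 119.1 / 0.170 = 700.59 years ≈ 701 growth lines.

701 growth lines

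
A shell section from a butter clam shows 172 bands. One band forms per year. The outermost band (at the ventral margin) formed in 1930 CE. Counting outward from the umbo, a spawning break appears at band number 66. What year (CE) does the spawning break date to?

1824 CE

Between band 66 and the ventral margin there are 172 − 66 = 106 bands.
1930 − 106 = 1824 CE.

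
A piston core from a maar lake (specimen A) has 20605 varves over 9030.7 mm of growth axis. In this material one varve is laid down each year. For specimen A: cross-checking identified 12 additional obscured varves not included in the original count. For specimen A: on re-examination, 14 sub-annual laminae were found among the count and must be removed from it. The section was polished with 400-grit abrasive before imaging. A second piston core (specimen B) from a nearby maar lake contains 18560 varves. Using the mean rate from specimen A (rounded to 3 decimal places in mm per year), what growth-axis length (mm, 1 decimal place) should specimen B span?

Specimen A: correcting the raw count gives 20605 − 14 + 12 = 20603 true varves.
A: Extension rate ≈ 9030.7 / 20603 = 0.438 mm/yr.
Length of B = 0.438 × 18560 = 8129.3 mm.

8129.3 mm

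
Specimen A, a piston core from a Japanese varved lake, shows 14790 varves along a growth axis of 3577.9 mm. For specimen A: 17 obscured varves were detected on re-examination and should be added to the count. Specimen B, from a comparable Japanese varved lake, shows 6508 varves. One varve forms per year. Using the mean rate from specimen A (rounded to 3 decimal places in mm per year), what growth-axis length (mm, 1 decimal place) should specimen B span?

1574.9 mm

Specimen A: after corrections the count is 14790 + 17 = 14807 varves.
A: Extension rate ≈ 3577.9 / 14807 = 0.242 mm/yr.
For B, 0.242 mm/year × 6508 years = 1574.9 mm.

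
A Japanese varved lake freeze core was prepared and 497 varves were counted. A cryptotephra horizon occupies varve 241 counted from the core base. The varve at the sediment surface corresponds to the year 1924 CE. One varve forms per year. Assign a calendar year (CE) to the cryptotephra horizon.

The cryptotephra horizon sits at varve 241 from the core base, so 497 − 241 = 256 varves formed after it.
Counting back 256 years from 1924 CE places the cryptotephra horizon in 1924 − 256 = 1668 CE.

1668 CE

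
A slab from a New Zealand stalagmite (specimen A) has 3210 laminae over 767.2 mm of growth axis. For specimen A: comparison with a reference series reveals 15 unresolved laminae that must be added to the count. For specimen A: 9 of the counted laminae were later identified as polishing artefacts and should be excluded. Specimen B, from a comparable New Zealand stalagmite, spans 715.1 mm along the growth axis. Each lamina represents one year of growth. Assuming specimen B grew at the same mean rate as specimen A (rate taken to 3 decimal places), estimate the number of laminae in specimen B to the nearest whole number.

2992 laminae

Specimen A: adjusted count: 3210 − 9 + 15 = 3216 laminae.
A: 767.2 mm over 3216 years gives 767.2 / 3216 ≈ 0.239 mm/year.
Specimen B: 715.1 mm / 0.239 mm per year = 2992.05 years ≈ 2992 laminae.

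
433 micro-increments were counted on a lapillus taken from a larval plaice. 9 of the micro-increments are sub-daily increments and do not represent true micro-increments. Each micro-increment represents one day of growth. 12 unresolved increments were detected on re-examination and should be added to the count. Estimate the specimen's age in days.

436 days

True micro-increment count = 433 − 9 + 12 = 436.
With a one-to-one micro-increment periodicity this is 436 days.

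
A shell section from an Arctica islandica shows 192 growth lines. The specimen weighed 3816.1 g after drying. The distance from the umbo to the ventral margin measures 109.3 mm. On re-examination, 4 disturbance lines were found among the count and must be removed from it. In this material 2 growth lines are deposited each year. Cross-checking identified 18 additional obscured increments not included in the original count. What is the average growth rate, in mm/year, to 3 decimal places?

1.061 mm/year

True growth line count = 192 − 4 + 18 = 206.
With 2 growth lines per year, 206 / 2 = 103 years.
Mean rate = 109.3 mm / 103 years ≈ 1.061 mm/year.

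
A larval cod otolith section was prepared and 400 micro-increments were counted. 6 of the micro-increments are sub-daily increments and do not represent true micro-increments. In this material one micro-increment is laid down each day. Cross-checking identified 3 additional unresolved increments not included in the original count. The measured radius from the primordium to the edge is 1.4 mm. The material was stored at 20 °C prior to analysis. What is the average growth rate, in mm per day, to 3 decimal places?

Adjusted count: 400 − 6 + 3 = 397 micro-increments.
1.4 mm over 397 days gives 1.4 / 397 ≈ 0.004 mm per day.

0.004 mm per day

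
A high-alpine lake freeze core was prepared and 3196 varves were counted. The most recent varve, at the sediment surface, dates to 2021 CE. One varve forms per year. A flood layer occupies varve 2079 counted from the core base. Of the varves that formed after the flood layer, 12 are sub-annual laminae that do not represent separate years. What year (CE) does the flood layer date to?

The flood layer sits at varve 2079 from the core base, so 3196 − 2079 = 1117 varves formed after it.
Excluding 12 false varves: 1117 − 12 = 1105.
The varve at the sediment surface is 2021 CE, so the flood layer dates to 2021 − 1105 = 916 CE.

916 CE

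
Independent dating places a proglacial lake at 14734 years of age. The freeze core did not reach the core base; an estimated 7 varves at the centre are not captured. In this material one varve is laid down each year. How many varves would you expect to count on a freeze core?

14727 varves

At one varve per year, 14734 years correspond to 14734 varves.
Subtracting the 7 varves not captured gives 14734 − 7 = 14727 varves in the record.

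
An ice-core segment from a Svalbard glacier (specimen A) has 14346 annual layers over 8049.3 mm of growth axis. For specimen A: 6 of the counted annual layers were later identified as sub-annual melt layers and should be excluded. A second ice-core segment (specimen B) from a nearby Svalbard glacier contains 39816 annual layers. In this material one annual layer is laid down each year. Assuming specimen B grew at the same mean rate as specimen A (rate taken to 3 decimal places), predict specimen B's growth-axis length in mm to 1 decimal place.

22336.8 mm

Specimen A: after corrections the count is 14346 − 6 = 14340 annual layers.
A: Extension rate ≈ 8049.3 / 14340 = 0.561 mm/year.
B's length ≈ 0.561 × 39816 = 22336.8 mm.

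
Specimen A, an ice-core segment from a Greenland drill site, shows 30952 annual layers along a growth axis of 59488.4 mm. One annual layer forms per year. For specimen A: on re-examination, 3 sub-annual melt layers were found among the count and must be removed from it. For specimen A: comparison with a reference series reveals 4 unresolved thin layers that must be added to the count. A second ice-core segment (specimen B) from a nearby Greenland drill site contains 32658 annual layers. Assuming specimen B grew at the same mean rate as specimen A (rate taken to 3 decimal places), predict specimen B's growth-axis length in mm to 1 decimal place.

Specimen A: after corrections the count is 30952 − 3 + 4 = 30953 annual layers.
A: Mean rate = 59488.4 mm / 30953 years ≈ 1.922 mm/yr.
Length of B = 1.922 × 32658 = 62768.7 mm.

62768.7 mm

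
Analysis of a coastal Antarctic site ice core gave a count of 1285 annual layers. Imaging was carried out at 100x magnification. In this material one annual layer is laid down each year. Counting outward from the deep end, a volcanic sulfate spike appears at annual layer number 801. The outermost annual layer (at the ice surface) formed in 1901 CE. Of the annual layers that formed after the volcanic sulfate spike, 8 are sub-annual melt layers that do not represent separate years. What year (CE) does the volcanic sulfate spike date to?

The volcanic sulfate spike sits at annual layer 801 from the deep end, so 1285 − 801 = 484 annual layers formed after it.
Removing the 8 false annual layers leaves 484 − 8 = 476 true annual layers beyond the volcanic sulfate spike.
Counting back 476 years from 1901 CE places the volcanic sulfate spike in 1901 − 476 = 1425 CE.

1425 CE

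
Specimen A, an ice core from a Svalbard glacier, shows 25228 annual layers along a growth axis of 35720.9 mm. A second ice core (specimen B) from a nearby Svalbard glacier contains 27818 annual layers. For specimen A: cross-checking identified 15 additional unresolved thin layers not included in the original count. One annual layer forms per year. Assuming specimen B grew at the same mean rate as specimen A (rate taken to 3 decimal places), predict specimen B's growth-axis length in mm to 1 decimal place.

39362.5 mm

Specimen A: correcting the raw count gives 25228 + 15 = 25243 true annual layers.
A: Mean rate = 35720.9 mm / 25243 years ≈ 1.415 mm/yr.
B's length ≈ 1.415 × 27818 = 39362.5 mm.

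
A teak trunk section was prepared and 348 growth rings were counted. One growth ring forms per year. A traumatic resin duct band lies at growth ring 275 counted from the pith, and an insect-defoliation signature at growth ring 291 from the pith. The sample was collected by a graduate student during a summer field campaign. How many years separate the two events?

The two markers are separated by 291 − 275 = 16 growth rings.
One growth ring per year makes the interval 16 years.

16 yr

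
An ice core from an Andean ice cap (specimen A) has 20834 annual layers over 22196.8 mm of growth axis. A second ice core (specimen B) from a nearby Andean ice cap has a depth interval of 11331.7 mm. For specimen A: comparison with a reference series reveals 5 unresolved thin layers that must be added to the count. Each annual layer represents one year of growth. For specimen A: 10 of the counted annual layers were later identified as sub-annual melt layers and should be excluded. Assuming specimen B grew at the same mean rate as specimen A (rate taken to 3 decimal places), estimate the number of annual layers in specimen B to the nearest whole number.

10630 annual layers

Specimen A: true annual layer count = 20834 − 10 + 5 = 20829.
A: Mean rate = 22196.8 mm / 20829 years ≈ 1.066 mm/year.
For B, 11331.7 / 1.066 = 10630.11 years ≈ 10630 annual layers.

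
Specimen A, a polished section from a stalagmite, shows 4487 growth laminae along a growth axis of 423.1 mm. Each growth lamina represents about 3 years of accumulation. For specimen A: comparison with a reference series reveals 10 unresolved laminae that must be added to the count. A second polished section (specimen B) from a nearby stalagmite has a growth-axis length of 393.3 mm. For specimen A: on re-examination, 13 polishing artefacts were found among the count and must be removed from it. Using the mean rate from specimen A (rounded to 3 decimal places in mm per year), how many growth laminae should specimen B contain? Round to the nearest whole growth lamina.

Specimen A: true growth lamina count = 4487 − 13 + 10 = 4484.
Specimen A: 4484 growth laminae at 3 years each span 4484 × 3 = 13452 years.
A: 423.1 mm over 13452 years gives 423.1 / 13452 ≈ 0.031 mm per year.
B spans 393.3 / 0.031 = 12687.10 years; at 3 years per growth lamina that is 12687.10 / 3 ≈ 4229 growth laminae.

4229 growth laminae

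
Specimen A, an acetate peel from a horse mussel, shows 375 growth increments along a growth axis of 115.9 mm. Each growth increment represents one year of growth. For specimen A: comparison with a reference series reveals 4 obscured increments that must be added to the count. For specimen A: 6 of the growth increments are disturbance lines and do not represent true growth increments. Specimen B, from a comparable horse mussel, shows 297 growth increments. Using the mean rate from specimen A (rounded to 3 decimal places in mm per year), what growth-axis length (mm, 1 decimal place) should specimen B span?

92.4 mm

Specimen A: correcting the raw count gives 375 − 6 + 4 = 373 true growth increments.
A: Extension rate ≈ 115.9 / 373 = 0.311 mm per year.
For B, 0.311 mm/year × 297 years = 92.4 mm.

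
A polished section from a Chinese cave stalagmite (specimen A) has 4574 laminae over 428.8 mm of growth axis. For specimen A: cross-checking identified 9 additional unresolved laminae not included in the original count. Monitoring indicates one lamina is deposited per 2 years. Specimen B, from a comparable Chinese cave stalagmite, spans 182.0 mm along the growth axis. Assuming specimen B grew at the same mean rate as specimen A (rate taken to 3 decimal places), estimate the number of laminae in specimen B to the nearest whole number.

1936 laminae

Specimen A: adjusted count: 4574 + 9 = 4583 laminae.
Specimen A: multiplying by 2 years per lamina: 4583 × 2 = 9166 years.
A: 428.8 mm over 9166 years gives 428.8 / 9166 ≈ 0.047 mm/yr.
For B, 182.0 / 0.047 = 3872.34 years; at 2 years per lamina that is 3872.34 / 2 ≈ 1936 laminae.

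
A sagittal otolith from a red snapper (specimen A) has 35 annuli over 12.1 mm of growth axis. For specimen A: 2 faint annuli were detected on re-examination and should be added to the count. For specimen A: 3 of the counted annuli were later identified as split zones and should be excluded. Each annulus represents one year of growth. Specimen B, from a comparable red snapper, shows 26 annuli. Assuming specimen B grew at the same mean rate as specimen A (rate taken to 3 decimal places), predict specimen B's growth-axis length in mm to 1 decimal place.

9.3 mm

Specimen A: true annulus count = 35 − 3 + 2 = 34.
A: Mean rate = 12.1 mm / 34 years ≈ 0.356 mm per year.
B's length ≈ 0.356 × 26 = 9.3 mm.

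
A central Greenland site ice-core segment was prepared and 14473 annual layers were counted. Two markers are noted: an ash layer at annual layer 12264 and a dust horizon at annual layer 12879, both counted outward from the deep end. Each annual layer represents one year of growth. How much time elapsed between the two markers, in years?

615 years

The two markers are separated by 12879 − 12264 = 615 annual layers.
At one annual layer per year, 615 years elapsed between them.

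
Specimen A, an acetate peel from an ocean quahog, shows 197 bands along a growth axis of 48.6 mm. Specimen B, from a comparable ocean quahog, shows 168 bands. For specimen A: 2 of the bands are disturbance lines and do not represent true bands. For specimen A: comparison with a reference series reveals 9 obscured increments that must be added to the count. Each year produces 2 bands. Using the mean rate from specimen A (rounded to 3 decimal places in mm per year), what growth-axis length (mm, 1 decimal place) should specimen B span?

Specimen A: true band count = 197 − 2 + 9 = 204.
Specimen A: dividing by 2 bands per year: 204 / 2 = 102 years.
A: Extension rate ≈ 48.6 / 102 = 0.476 mm per year.
Specimen B: dividing by 2 bands per year: 168 / 2 = 84 years. For B, 0.476 mm/year × 84 years = 40.0 mm.

40.0 mm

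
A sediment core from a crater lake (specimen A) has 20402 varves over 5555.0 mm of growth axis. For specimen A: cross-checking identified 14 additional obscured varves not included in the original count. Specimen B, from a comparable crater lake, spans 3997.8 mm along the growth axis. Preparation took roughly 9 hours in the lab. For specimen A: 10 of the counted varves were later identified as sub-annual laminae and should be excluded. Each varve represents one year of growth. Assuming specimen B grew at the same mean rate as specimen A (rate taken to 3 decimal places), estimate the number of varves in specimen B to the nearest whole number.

14698 varves

Specimen A: correcting the raw count gives 20402 − 10 + 14 = 20406 true varves.
A: 5555.0 mm over 20406 years gives 5555.0 / 20406 ≈ 0.272 mm/year.
Specimen B: 3997.8 mm / 0.272 mm per year = 14697.79 years ≈ 14698 varves.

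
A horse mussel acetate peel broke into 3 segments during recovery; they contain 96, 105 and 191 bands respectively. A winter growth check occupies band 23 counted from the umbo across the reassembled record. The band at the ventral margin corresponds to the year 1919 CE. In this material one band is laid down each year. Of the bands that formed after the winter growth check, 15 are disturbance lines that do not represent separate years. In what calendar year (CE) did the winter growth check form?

1565 CE

Total bands = 96 + 105 + 191 = 392.
Between band 23 and the ventral margin there are 392 − 23 = 369 bands.
369 − 15 false = 354 true bands after the winter growth check.
The band at the ventral margin is 1919 CE, so the winter growth check dates to 1919 − 354 = 1565 CE.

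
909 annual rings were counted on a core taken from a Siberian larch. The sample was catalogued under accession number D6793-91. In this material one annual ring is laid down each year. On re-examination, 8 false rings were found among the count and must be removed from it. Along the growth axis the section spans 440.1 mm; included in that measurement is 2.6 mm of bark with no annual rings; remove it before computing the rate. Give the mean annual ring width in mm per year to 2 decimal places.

True annual ring count = 909 − 8 = 901.
The growth record spans 440.1 − 2.6 = 437.5 mm.
Extension rate ≈ 437.5 / 901 = 0.49 mm per year.

0.49 mm per year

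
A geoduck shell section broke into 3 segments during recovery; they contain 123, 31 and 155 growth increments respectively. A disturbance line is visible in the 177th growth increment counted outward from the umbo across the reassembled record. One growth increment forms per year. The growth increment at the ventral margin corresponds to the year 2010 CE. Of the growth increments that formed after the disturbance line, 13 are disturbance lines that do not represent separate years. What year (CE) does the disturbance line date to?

Total growth increments = 123 + 31 + 155 = 309.
The disturbance line sits at growth increment 177 from the umbo, so 309 − 177 = 132 growth increments formed after it.
Removing the 13 false growth increments leaves 132 − 13 = 119 true growth increments beyond the disturbance line.
The growth increment at the ventral margin is 2010 CE, so the disturbance line dates to 2010 − 119 = 1891 CE.

1891 CE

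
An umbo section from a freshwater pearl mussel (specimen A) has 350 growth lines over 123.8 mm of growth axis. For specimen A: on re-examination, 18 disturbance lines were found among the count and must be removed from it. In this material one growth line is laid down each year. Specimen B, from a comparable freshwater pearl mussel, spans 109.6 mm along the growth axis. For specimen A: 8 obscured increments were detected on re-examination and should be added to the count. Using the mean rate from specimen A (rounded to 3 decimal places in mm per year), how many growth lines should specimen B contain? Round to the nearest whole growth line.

301 growth lines

Specimen A: correcting the raw count gives 350 − 18 + 8 = 340 true growth lines.
A: Extension rate ≈ 123.8 / 340 = 0.364 mm/year.
B spans 109.6 / 0.364 = 301.10 years ≈ 301 growth lines.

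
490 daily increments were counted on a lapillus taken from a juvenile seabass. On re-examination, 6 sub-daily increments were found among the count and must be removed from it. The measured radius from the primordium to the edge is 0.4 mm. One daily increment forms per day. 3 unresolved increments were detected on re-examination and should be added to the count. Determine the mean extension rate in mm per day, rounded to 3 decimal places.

Correcting the raw count gives 490 − 6 + 3 = 487 true daily increments.
Extension rate ≈ 0.4 / 487 = 0.001 mm per day.

0.001 mm per day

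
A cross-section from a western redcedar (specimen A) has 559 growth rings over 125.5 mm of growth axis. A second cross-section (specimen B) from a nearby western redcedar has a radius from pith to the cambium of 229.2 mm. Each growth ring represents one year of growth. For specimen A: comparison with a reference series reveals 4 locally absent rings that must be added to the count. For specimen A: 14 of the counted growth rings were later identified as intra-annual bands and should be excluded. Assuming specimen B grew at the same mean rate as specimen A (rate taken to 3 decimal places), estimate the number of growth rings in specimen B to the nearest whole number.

1001 growth rings

Specimen A: adjusted count: 559 − 14 + 4 = 549 growth rings.
A: Extension rate ≈ 125.5 / 549 = 0.229 mm/year.
For B, 229.2 / 0.229 = 1000.87 years ≈ 1001 growth rings.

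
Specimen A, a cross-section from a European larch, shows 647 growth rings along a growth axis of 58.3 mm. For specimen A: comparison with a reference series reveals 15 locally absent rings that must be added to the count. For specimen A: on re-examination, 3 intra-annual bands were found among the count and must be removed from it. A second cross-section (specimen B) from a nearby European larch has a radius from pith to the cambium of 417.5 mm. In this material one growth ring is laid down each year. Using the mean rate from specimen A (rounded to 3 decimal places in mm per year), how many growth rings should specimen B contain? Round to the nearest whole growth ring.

4744 growth rings

Specimen A: adjusted count: 647 − 3 + 15 = 659 growth rings.
A: Extension rate ≈ 58.3 / 659 = 0.088 mm per year.
B spans 417.5 / 0.088 = 4744.32 years ≈ 4744 growth rings.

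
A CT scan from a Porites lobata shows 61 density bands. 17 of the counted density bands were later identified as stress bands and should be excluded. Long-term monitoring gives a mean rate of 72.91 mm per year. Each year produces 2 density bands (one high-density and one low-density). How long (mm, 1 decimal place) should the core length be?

After corrections the count is 61 − 17 = 44 density bands.
Dividing by 2 density bands per year: 44 / 2 = 22 years.
Predicted length = 72.91 mm/year × 22 years = 1604.0 mm.

1604.0 mm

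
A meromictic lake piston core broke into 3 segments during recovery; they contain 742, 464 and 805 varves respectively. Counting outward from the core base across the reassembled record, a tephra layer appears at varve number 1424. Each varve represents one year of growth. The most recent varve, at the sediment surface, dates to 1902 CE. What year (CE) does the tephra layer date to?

Total varves = 742 + 464 + 805 = 2011.
2011 − 1424 = 587 varves lie beyond the tephra layer toward the sediment surface.
1902 − 587 = 1315 CE.

1315 CE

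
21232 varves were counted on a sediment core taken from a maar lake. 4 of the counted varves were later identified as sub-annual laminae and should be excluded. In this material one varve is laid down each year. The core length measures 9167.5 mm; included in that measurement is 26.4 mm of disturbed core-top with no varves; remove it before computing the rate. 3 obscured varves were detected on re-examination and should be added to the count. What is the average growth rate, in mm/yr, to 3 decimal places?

0.431 mm/yr

Adjusted count: 21232 − 4 + 3 = 21231 varves.
Net length = 9167.5 − 26.4 = 9141.1 mm.
9141.1 mm over 21231 years gives 9141.1 / 21231 ≈ 0.431 mm/yr.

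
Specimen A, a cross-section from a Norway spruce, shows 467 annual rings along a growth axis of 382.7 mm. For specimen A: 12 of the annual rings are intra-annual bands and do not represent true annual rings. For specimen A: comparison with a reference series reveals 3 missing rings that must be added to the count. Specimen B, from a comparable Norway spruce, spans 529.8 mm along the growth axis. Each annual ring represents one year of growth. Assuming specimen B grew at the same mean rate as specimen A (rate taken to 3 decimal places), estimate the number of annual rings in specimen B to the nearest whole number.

634 annual rings

Specimen A: after corrections the count is 467 − 12 + 3 = 458 annual rings.
A: Mean rate = 382.7 mm / 458 years ≈ 0.836 mm/year.
For B, 529.8 / 0.836 = 633.73 years ≈ 634 annual rings.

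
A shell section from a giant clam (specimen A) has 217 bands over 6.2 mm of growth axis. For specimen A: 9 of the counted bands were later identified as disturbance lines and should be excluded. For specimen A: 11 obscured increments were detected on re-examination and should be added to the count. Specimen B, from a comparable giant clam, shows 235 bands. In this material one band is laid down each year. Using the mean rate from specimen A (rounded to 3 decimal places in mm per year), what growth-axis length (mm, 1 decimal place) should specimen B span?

Specimen A: after corrections the count is 217 − 9 + 11 = 219 bands.
A: Extension rate ≈ 6.2 / 219 = 0.028 mm/yr.
Length of B = 0.028 × 235 = 6.6 mm.

6.6 mm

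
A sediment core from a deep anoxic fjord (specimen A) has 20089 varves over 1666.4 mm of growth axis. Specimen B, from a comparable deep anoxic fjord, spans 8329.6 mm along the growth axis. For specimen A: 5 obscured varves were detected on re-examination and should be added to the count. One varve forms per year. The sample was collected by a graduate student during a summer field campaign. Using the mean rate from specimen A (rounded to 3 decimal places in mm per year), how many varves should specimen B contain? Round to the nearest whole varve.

Specimen A: correcting the raw count gives 20089 + 5 = 20094 true varves.
A: Mean rate = 1666.4 mm / 20094 years ≈ 0.083 mm/yr.
Specimen B: 8329.6 mm / 0.083 mm per year = 100356.63 years ≈ 100357 varves.

100357 varves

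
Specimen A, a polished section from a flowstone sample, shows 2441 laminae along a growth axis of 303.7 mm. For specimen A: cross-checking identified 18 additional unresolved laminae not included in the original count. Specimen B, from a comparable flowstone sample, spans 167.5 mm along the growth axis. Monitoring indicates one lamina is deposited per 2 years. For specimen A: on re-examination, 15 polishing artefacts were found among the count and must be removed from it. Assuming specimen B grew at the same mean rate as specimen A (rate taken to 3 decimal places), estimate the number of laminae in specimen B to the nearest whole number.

Specimen A: adjusted count: 2441 − 15 + 18 = 2444 laminae.
Specimen A: 2444 laminae at 2 years each span 2444 × 2 = 4888 years.
A: 303.7 mm over 4888 years gives 303.7 / 4888 ≈ 0.062 mm/yr.
Specimen B: 167.5 mm / 0.062 mm per year = 2701.61 years; at 2 years per lamina that is 2701.61 / 2 ≈ 1351 laminae.

1351 laminae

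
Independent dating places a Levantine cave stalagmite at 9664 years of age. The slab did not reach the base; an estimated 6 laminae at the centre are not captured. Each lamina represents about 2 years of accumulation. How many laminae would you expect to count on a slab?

Expected laminae: 9664 / 2 = 4832.
4832 − 6 missed = 4826 laminae expected in the prepared section.

4826 laminae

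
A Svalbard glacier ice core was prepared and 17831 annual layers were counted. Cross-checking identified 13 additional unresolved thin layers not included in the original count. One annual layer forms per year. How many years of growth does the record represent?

17844 yr

Adjusted count: 17831 + 13 = 17844 annual layers.
At one annual layer per year, that is 17844 years.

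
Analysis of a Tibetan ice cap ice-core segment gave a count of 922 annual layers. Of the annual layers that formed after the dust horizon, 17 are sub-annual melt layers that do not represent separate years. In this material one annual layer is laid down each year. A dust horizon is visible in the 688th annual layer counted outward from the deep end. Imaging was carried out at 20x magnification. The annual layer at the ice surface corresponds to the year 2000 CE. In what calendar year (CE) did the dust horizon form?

922 − 688 = 234 annual layers lie beyond the dust horizon toward the ice surface.
Excluding 17 false annual layers: 234 − 17 = 217.
Counting back 217 years from 2000 CE places the dust horizon in 2000 − 217 = 1783 CE.

1783 CE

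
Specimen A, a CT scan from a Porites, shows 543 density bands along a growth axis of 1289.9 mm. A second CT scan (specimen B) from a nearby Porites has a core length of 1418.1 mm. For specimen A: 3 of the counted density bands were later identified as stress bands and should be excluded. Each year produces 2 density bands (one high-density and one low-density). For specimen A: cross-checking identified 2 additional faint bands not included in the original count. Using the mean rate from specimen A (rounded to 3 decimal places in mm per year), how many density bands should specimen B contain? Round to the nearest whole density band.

596 density bands

Specimen A: after corrections the count is 543 − 3 + 2 = 542 density bands.
Specimen A: dividing by 2 density bands per year: 542 / 2 = 271 years.
A: Mean rate = 1289.9 mm / 271 years ≈ 4.760 mm per year.
For B, 1418.1 / 4.760 = 297.92 years; at 2 density bands per year that is 297.92 × 2 ≈ 596 density bands.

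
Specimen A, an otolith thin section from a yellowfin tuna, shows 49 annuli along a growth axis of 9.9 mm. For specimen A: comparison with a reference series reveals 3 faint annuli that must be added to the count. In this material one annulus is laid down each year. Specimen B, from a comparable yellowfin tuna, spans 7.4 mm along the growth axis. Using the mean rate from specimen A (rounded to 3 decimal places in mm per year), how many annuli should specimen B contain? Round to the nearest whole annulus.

Specimen A: after corrections the count is 49 + 3 = 52 annuli.
A: Mean rate = 9.9 mm / 52 years ≈ 0.190 mm/year.
Specimen B: 7.4 mm / 0.190 mm per year = 38.95 years ≈ 39 annuli.

39 annuli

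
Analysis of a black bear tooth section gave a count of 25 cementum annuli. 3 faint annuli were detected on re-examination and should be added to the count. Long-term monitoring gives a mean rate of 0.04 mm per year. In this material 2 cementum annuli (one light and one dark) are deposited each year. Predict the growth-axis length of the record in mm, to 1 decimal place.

After corrections the count is 25 + 3 = 28 cementum annuli.
Dividing by 2 cementum annuli per year: 28 / 2 = 14 years.
Predicted length = 0.04 mm/year × 14 years = 0.6 mm.

0.6 mm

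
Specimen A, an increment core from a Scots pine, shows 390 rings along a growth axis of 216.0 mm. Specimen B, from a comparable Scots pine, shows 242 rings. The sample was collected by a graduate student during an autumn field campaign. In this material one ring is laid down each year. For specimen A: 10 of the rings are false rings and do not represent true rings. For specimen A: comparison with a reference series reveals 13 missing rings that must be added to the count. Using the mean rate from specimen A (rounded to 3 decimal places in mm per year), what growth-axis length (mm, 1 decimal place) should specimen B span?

Specimen A: correcting the raw count gives 390 − 10 + 13 = 393 true rings.
A: Extension rate ≈ 216.0 / 393 = 0.550 mm/yr.
Length of B = 0.550 × 242 = 133.1 mm.

133.1 mm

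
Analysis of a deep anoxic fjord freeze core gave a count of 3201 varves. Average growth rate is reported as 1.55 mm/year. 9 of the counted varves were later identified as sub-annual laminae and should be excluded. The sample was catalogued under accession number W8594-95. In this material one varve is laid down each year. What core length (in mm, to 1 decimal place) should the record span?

4947.6 mm

After corrections the count is 3201 − 9 = 3192 varves.
3192 years at 1.55 mm/year gives 1.55 × 3192 = 4947.6 mm.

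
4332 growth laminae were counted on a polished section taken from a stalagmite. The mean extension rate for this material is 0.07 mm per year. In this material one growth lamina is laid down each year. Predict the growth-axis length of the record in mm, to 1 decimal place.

The record spans 4332 years at 0.07 mm per year.
Predicted length = 0.07 mm/year × 4332 years = 303.2 mm.

303.2 mm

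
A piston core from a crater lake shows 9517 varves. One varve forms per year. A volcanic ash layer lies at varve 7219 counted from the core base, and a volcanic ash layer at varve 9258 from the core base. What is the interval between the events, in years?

2039 yr

Separation: 9258 − 7219 = 2039 varves.
That is 2039 years at one varve per year.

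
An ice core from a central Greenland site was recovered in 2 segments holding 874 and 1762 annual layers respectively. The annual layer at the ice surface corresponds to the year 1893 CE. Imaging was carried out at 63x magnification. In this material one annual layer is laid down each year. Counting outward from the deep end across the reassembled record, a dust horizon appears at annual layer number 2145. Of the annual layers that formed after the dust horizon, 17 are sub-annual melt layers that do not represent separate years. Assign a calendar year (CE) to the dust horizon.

Total annual layers = 874 + 1762 = 2636.
Between annual layer 2145 and the ice surface there are 2636 − 2145 = 491 annual layers.
Removing the 17 false annual layers leaves 491 − 17 = 474 true annual layers beyond the dust horizon.
Counting back 474 years from 1893 CE places the dust horizon in 1893 − 474 = 1419 CE.

1419 CE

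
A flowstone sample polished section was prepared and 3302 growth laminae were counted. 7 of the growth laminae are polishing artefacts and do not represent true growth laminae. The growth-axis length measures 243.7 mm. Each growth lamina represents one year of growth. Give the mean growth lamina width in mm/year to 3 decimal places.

0.074 mm/year

True growth lamina count = 3302 − 7 = 3295.
243.7 mm over 3295 years gives 243.7 / 3295 ≈ 0.074 mm/year.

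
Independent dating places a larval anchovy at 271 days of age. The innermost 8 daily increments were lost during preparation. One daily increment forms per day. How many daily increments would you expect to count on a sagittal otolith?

Expected daily increments over 271 days: 271.
271 − 8 missed = 263 daily increments expected in the prepared section.

263 daily increments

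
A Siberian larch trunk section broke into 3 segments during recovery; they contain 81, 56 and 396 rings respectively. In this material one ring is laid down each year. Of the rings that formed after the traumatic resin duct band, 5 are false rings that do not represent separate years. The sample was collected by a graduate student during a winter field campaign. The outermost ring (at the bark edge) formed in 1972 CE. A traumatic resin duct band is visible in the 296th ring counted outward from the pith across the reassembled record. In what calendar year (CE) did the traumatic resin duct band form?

1740 CE

Total rings = 81 + 56 + 396 = 533.
Between ring 296 and the bark edge there are 533 − 296 = 237 rings.
237 − 5 false = 232 true rings after the traumatic resin duct band.
1972 − 232 = 1740 CE.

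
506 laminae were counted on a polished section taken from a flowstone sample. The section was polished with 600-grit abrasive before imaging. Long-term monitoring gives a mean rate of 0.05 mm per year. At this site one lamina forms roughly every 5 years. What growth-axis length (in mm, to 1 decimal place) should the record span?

126.5 mm

506 laminae at 5 years each span 506 × 5 = 2530 years.
Length ≈ 0.05 × 2530 = 126.5 mm.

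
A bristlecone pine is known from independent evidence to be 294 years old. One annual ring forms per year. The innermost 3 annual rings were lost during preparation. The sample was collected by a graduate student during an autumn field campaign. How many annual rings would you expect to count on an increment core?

291 annual rings

Expected annual rings over 294 years: 294.
Subtracting the 3 annual rings not captured gives 294 − 3 = 291 annual rings in the record.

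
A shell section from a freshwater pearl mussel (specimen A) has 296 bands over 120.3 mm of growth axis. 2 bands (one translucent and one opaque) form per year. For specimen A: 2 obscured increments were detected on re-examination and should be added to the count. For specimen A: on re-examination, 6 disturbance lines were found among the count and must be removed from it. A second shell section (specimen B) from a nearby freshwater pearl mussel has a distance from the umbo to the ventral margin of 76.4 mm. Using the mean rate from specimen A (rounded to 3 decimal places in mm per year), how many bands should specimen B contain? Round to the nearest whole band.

185 bands

Specimen A: true band count = 296 − 6 + 2 = 292.
Specimen A: dividing by 2 bands per year: 292 / 2 = 146 years.
A: Extension rate ≈ 120.3 / 146 = 0.824 mm per year.
Specimen B: 76.4 mm / 0.824 mm per year = 92.72 years; at 2 bands per year that is 92.72 × 2 ≈ 185 bands.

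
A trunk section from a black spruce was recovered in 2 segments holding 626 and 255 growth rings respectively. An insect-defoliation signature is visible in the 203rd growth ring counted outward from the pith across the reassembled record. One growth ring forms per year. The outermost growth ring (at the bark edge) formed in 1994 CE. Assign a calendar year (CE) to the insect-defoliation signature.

1316 CE

Total growth rings = 626 + 255 = 881.
The insect-defoliation signature sits at growth ring 203 from the pith, so 881 − 203 = 678 growth rings formed after it.
The growth ring at the bark edge is 1994 CE, so the insect-defoliation signature dates to 1994 − 678 = 1316 CE.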